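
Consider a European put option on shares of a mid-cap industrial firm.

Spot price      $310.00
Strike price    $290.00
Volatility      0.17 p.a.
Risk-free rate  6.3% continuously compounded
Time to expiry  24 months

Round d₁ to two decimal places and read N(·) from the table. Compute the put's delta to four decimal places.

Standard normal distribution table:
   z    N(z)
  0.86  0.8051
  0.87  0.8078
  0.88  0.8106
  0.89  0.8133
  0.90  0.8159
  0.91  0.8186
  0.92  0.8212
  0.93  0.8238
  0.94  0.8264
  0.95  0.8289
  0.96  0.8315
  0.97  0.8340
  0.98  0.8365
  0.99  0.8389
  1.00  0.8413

σ√T = 0.17·√2 = 0.2404
d₁ = [ln(310/290) + (0.063 + 0.17²/2)·2] / 0.2404 = [0.0667 + 0.1549] / 0.2404 = 0.9217 which rounds to 0.92
N(d₁) = N(0.92) = 0.8212
Δ_put = N(d₁) − 1 = 0.8212 − 1 = -0.1788

-0.1788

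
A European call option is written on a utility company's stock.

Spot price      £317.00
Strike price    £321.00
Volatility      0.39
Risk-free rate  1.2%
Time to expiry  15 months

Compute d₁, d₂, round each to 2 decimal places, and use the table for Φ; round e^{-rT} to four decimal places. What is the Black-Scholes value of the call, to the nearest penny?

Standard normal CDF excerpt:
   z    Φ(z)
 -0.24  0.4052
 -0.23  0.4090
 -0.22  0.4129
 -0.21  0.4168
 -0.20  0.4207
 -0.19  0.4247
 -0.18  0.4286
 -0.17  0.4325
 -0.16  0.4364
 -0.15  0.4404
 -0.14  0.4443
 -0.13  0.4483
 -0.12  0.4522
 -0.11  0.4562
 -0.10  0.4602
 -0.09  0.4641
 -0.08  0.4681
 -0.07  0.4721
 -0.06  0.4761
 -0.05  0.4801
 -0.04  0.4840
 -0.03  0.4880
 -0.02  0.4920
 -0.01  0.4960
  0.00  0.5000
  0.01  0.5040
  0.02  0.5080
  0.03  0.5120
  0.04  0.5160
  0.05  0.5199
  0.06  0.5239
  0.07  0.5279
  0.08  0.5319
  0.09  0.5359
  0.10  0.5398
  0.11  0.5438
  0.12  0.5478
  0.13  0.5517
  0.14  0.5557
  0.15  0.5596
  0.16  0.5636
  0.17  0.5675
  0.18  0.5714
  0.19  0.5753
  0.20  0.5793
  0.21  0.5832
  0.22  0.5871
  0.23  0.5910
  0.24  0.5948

£54.31

T = 1.25;  σ√T = 0.4360
d₁ = [ln(317/321) + (0.012 + ½·0.39²)·1.25] / (σ√T) = (-0.0125 + 0.1101) / 0.4360 = 0.2237 ≈ 0.22
d₂ = 0.2237 − 0.4360 = -0.2124 ≈ -0.21
e^(−rT) = e^(−0.012·1.25) = 0.9851
N(d₁) = N(0.22) = 0.5871;  N(d₂) = N(-0.21) = 0.4168
C = 317·0.5871 − 321·0.9851·0.4168 = 186.1107 − 131.7993 = 54.3114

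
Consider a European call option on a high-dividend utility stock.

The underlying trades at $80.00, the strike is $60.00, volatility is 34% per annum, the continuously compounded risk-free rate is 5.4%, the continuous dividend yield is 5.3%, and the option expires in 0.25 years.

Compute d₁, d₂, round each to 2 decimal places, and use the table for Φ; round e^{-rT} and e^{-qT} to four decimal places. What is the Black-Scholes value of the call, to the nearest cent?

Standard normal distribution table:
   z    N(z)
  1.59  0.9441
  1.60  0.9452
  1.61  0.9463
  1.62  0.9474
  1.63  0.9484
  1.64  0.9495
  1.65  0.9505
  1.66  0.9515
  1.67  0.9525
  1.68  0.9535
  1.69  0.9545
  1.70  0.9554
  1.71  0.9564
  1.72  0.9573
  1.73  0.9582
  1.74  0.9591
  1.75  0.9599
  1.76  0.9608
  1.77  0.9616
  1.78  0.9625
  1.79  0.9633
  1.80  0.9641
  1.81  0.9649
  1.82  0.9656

$19.97

T = 0.25;  σ√T = 0.1700
ln(S/K) + (r − q + σ²/2)T = ln(80/60) + (0.054 − 0.053 + 0.34²/2)·0.25 = 0.2877 + 0.0147 = 0.3024
d₁ = 0.3024 / 0.1700 = 1.7787 which rounds to 1.78
d₂ = d₁ − σ√T = 1.7787 − 0.1700 = 1.6087 which rounds to 1.61
exp(−qT) = exp(−0.053·0.25) = 0.9868;  exp(−rT) = exp(−0.054·0.25) = 0.9866
C = 80·0.9868·N(1.78) − 60·0.9866·N(1.61) = 80·0.9868·0.9625 − 60·0.9866·0.9463 = 75.9836 − 56.0172 = 19.9664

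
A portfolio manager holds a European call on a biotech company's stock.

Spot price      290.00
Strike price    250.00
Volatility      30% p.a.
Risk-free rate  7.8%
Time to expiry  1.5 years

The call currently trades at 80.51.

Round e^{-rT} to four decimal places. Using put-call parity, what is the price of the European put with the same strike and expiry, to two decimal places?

exp(−rT) = exp(−0.078·1.5) = 0.8896
Put-call parity: C − P = S − K·e^(−rT) = 290 − 250·0.8896 = 290 − 222.4000 = 67.6000
P = C − (C − P) = 80.51 − (67.6000) = 12.9100

12.91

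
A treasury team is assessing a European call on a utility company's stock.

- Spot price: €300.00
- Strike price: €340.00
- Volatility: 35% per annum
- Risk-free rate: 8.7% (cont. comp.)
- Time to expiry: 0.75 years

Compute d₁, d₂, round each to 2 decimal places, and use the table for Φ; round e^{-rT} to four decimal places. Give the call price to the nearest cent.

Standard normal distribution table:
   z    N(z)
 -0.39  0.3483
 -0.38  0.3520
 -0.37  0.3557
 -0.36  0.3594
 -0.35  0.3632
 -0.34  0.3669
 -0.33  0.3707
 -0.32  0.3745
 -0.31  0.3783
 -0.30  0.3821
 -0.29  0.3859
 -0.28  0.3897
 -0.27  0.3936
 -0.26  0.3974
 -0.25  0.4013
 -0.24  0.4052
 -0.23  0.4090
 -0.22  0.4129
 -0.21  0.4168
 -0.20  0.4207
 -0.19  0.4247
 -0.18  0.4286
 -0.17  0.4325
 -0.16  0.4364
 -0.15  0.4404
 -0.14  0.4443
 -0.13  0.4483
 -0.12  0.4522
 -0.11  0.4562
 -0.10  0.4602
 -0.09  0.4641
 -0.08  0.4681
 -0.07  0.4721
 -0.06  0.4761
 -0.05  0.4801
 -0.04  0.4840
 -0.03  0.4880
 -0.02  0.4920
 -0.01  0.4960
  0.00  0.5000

€28.35

σ√T = 0.35·√0.75 = 0.3031
d₁ = [ln(300/340) + (0.087 + 0.35²/2)·0.75] / 0.3031 = [-0.1252 + 0.1112] / 0.3031 = -0.0461 → -0.05
d₂ = d₁ − σ√T = -0.0461 − 0.3031 = -0.3492 → -0.35
e^(−rT) = e^(−0.087·0.75) = 0.9368
N(d₁) = N(-0.05) = 0.4801;  N(d₂) = N(-0.35) = 0.3632
C = 300·0.4801 − 340·0.9368·0.3632 = 144.0300 − 115.6836 = 28.3464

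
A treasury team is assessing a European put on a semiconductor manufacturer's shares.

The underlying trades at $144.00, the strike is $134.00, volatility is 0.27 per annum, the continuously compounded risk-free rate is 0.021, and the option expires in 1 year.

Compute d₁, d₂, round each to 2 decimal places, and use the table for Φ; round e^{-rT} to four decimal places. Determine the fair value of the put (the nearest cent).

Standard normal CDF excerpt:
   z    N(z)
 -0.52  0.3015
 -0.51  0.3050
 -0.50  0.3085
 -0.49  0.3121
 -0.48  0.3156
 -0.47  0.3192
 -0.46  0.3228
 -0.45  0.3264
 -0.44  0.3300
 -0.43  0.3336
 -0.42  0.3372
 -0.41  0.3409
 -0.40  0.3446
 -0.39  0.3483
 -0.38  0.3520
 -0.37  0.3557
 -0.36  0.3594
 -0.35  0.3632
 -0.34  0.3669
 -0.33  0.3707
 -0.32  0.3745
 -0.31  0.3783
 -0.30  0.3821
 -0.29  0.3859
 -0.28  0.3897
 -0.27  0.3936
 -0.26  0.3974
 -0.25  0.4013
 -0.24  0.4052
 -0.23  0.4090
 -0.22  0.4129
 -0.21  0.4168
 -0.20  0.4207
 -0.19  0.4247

T = 1;  σ√T = 0.2700
d₁ = [ln(144/134) + (0.021 + 0.27²/2)·1] / 0.2700 = [0.0720 + 0.0575] / 0.2700 = 0.4793 ≈ 0.48
d₂ = d₁ − σ√T = 0.4793 − 0.2700 = 0.2093 ≈ 0.21
e^(−rT) = e^(−0.021·1) = 0.9792
N(−d₂) = N(-0.21) = 0.4168;  N(−d₁) = N(-0.48) = 0.3156
P = 134·0.9792·0.4168 − 144·0.3156 = 54.6895 − 45.4464 = 9.2431

$9.24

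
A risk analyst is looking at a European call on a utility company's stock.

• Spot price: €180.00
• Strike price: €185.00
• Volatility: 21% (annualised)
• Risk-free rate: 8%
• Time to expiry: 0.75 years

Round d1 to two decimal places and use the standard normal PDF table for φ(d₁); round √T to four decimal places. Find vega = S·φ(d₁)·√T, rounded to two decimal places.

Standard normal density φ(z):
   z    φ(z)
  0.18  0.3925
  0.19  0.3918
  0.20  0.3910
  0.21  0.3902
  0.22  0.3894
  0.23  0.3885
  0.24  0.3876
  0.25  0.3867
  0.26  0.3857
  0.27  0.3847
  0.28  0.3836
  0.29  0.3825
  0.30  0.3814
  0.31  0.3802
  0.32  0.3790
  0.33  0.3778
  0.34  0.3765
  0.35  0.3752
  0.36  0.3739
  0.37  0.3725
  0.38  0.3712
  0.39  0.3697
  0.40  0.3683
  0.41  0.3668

T = 0.75;  σ√T = 0.1819
d₁ = [ln(180/185) + (0.08 + 0.21²/2)·0.75] / 0.1819 = [-0.0274 + 0.0765] / 0.1819 = 0.2702 → 0.27
√T = √0.75 = 0.8660
φ(d₁) = φ(0.27) = 0.3847
vega = S·φ(d₁)·√T = 180·0.3847·0.8660 = 59.9670
(Vega is the same for a European call and put with the same parameters.)

59.97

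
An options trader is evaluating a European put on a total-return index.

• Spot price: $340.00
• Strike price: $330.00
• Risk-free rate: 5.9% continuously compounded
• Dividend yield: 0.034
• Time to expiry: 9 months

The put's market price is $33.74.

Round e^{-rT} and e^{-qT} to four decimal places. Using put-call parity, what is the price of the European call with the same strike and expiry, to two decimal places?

$49.46

e^(−qT) = e^(−0.034·0.75) = 0.9748;  e^(−rT) = e^(−0.059·0.75) = 0.9567
Put-call parity: C − P = S·e^(−qT) − K·e^(−rT) = 340·0.9748 − 330·0.9567 = 331.4320 − 315.7110 = 15.7210
C = P + (C − P) = 33.74 + (15.7210) = 49.4610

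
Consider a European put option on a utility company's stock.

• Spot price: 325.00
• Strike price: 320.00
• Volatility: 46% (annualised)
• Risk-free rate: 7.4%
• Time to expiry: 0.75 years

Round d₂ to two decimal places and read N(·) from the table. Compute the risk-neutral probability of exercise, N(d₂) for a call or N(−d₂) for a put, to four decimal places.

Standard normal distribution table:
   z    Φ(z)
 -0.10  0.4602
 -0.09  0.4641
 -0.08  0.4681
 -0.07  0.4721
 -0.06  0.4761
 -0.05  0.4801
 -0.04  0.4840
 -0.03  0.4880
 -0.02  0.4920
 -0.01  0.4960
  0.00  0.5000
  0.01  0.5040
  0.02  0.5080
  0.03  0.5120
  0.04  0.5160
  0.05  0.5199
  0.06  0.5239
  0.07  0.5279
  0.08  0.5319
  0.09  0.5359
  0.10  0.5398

T = 0.75;  σ√T = 0.3984
d₁ = [ln(325/320) + (0.074 + ½·0.46²)·0.75] / (σ√T) = (0.0155 + 0.1349) / 0.3984 = 0.3774 which rounds to 0.38
d₂ = 0.3774 − 0.3984 = -0.0209 which rounds to -0.02
Risk-neutral Pr[S_T < K] = N(−d₂) = N(0.02) = 0.5080

0.5080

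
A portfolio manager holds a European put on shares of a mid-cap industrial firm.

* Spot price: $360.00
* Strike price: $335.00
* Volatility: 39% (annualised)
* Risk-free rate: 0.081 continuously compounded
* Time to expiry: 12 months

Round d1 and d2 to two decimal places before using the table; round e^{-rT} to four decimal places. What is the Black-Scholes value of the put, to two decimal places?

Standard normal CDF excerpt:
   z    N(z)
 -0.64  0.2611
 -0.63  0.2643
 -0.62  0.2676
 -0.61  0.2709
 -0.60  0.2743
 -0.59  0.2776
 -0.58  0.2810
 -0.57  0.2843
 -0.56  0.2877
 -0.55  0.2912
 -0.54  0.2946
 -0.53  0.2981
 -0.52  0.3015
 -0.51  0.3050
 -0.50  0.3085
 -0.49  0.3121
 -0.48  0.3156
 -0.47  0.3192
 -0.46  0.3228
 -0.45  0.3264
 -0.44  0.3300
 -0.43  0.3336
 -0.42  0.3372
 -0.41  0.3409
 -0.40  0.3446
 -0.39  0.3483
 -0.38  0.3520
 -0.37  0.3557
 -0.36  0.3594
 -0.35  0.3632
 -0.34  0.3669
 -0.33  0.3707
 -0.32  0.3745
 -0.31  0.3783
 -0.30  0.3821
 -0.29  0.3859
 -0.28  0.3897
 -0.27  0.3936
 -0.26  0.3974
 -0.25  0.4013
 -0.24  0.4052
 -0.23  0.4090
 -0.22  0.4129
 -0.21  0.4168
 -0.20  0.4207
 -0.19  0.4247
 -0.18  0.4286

$30.03

T = 1;  σ√T = 0.3900
d₁ = [ln(360/335) + (0.081 + 0.39²/2)·1] / 0.3900 = [0.0720 + 0.1571] / 0.3900 = 0.5872 → 0.59
d₂ = d₁ − σ√T = 0.5872 − 0.3900 = 0.1972 → 0.20
e^(−rT) = e^(−0.081·1) = 0.9222
N(−d₂) = N(-0.20) = 0.4207;  N(−d₁) = N(-0.59) = 0.2776
P = 335·0.9222·0.4207 − 360·0.2776 = 129.9698 − 99.9360 = 30.0338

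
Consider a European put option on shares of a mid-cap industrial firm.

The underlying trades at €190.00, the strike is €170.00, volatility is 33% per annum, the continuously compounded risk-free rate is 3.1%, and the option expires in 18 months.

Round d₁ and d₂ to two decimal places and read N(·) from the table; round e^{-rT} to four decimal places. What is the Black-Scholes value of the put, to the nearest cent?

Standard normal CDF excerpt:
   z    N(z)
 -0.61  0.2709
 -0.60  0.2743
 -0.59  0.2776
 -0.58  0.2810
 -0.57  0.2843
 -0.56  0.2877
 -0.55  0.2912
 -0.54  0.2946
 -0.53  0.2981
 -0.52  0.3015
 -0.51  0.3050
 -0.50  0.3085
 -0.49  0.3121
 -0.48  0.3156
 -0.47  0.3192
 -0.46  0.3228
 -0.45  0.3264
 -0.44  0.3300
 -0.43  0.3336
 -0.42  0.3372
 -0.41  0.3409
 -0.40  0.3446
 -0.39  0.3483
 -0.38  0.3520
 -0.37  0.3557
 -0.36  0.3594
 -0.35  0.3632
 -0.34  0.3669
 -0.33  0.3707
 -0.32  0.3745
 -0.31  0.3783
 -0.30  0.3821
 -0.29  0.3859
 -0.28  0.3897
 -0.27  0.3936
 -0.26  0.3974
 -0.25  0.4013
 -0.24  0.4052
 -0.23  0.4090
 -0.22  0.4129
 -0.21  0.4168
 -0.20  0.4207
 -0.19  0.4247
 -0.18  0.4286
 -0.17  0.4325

€16.18

σ√T = 0.33 × 1.2247 = 0.4042
d₁ = [ln(190/170) + (0.031 + ½·0.33²)·1.5] / (σ√T) = (0.1112 + 0.1282) / 0.4042 = 0.5923 ≈ 0.59
d₂ = 0.5923 − 0.4042 = 0.1882 ≈ 0.19
e^(−rT) = e^(−0.031·1.5) = 0.9546
N(−d₂) = N(-0.19) = 0.4247;  N(−d₁) = N(-0.59) = 0.2776
P = 170·0.9546·0.4247 − 190·0.2776 = 68.9212 − 52.7440 = 16.1772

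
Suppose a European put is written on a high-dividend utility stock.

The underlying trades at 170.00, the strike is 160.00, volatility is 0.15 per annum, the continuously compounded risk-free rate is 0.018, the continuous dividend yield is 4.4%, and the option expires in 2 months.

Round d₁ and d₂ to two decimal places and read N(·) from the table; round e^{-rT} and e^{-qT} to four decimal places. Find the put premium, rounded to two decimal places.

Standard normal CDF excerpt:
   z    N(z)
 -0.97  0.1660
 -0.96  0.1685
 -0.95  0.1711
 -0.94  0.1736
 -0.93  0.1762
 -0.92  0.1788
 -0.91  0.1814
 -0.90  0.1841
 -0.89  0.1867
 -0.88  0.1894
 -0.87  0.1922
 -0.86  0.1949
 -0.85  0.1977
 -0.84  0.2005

0.91

σ√T = 0.15·√0.1667 = 0.0612
d₁ = [ln(170/160) + (0.018 − 0.044 + ½·0.15²)·0.1667] / (σ√T) = (0.0606 − 0.0025) / 0.0612 = 0.9499 → 0.95
d₂ = 0.9499 − 0.0612 = 0.8886 → 0.89
exp(−qT) = exp(−0.044·0.1667) = 0.9927;  exp(−rT) = exp(−0.018·0.1667) = 0.9970
N(−d₂) = N(-0.89) = 0.1867;  N(−d₁) = N(-0.95) = 0.1711
P = 160·0.9970·0.1867 − 170·0.9927·0.1711 = 29.7824 − 28.8747 = 0.9077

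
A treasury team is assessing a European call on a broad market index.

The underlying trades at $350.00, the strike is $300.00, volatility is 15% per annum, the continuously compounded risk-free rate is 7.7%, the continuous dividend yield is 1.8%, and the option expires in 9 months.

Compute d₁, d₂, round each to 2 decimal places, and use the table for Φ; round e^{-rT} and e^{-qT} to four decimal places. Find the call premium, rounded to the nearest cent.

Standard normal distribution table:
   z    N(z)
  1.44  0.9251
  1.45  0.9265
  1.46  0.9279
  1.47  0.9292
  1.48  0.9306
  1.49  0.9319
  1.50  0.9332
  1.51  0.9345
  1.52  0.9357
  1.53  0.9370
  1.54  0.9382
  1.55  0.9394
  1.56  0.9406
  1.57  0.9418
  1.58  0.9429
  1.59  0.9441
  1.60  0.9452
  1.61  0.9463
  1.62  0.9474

$63.25

σ√T = 0.15·√0.75 = 0.1299
d₁ = [ln(350/300) + (0.077 − 0.018 + ½·0.15²)·0.75] / (σ√T) = (0.1542 + 0.0527) / 0.1299 = 1.5922 ≈ 1.59
d₂ = 1.5922 − 0.1299 = 1.4623 ≈ 1.46
exp(−qT) = exp(−0.018·0.75) = 0.9866;  exp(−rT) = exp(−0.077·0.75) = 0.9439
C = 350·0.9866·N(1.59) − 300·0.9439·N(1.46) = 350·0.9866·0.9441 − 300·0.9439·0.9279 = 326.0072 − 262.7534 = 63.2537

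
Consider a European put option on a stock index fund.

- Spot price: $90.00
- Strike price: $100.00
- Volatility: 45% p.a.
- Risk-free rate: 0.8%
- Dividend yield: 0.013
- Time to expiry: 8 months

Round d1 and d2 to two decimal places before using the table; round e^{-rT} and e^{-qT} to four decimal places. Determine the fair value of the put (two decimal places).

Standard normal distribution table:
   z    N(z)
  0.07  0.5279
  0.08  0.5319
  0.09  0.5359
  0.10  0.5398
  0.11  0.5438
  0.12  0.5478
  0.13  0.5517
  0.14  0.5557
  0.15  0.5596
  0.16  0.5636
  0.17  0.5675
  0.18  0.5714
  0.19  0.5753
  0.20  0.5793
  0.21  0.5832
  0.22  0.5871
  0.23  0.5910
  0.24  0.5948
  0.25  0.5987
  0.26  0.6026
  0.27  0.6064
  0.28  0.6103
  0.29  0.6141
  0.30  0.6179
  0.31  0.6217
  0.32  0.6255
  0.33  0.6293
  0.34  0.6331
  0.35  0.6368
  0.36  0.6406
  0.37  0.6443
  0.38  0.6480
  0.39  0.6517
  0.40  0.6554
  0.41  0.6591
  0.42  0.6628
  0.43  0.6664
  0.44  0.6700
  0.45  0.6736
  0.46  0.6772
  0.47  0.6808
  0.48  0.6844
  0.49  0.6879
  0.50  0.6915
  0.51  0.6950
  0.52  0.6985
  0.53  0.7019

σ√T = 0.45 × 0.8165 = 0.3674
d₁ = [ln(90/100) + (0.008 − 0.013 + 0.45²/2)·0.6667] / 0.3674 = [-0.1054 + 0.0642] / 0.3674 = -0.1121 ≈ -0.11
d₂ = d₁ − σ√T = -0.1121 − 0.3674 = -0.4795 ≈ -0.48
exp(−qT) = exp(−0.013·0.6667) = 0.9914;  exp(−rT) = exp(−0.008·0.6667) = 0.9947
P = 100·0.9947·N(0.48) − 90·0.9914·N(0.11) = 100·0.9947·0.6844 − 90·0.9914·0.5438 = 68.0773 − 48.5211 = 19.5562

$19.56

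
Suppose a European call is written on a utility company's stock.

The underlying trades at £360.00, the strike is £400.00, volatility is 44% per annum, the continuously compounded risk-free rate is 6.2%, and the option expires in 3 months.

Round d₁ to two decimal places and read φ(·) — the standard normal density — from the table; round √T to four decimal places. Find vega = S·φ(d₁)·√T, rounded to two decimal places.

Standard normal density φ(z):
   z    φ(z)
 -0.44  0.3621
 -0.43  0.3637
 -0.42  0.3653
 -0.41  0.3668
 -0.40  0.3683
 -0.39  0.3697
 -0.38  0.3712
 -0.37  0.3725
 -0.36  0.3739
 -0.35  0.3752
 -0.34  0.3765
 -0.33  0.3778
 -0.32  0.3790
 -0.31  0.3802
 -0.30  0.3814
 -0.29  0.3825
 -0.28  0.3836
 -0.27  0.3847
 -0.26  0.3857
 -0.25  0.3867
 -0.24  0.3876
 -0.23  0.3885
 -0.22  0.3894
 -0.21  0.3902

σ√T = 0.44·√0.25 = 0.2200
ln(S/K) + (r + σ²/2)T = ln(360/400) + (0.062 + 0.44²/2)·0.25 = -0.1054 + 0.0397 = -0.0657
d₁ = -0.0657 / 0.2200 = -0.2985 ⇒ -0.30
√T = √0.25 = 0.5000
φ(d₁) = φ(-0.30) = 0.3814
vega = S·φ(d₁)·√T = 360·0.3814·0.5000 = 68.6520

68.65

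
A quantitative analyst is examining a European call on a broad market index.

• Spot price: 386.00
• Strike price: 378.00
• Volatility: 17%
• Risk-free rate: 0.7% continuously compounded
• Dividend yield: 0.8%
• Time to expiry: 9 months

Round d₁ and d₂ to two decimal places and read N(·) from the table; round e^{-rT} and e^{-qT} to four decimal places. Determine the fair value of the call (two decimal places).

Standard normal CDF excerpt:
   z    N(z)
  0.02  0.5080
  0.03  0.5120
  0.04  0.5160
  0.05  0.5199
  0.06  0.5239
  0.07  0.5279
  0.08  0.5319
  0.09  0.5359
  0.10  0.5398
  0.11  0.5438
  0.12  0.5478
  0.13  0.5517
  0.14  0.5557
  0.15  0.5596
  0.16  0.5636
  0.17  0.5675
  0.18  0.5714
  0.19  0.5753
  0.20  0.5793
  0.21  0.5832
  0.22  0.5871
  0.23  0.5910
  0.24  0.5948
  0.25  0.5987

26.76

T = 0.75;  σ√T = 0.1472
d₁ = [ln(386/378) + (0.007 − 0.008 + 0.17²/2)·0.75] / 0.1472 = [0.0209 + 0.0101] / 0.1472 = 0.2108 ≈ 0.21
d₂ = d₁ − σ√T = 0.2108 − 0.1472 = 0.0635 ≈ 0.06
exp(−qT) = exp(−0.008·0.75) = 0.9940;  exp(−rT) = exp(−0.007·0.75) = 0.9948
N(d₁) = N(0.21) = 0.5832;  N(d₂) = N(0.06) = 0.5239
C = 386·0.9940·0.5832 − 378·0.9948·0.5239 = 223.7645 − 197.0044 = 26.7601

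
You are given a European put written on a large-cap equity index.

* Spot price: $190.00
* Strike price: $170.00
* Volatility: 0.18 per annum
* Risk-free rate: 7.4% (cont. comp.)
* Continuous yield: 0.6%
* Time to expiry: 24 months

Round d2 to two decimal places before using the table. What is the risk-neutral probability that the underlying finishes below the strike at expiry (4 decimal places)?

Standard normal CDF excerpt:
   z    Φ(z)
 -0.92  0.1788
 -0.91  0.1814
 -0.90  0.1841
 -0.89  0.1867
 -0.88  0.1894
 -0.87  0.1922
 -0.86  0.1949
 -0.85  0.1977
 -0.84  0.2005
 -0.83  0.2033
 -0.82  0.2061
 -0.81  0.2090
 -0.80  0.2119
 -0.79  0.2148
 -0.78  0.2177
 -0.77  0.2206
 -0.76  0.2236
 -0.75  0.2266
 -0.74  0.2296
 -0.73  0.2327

0.2005

σ√T = 0.18 × 1.4142 = 0.2546
d₁ = [ln(190/170) + (0.074 − 0.006 + ½·0.18²)·2] / (σ√T) = (0.1112 + 0.1684) / 0.2546 = 1.0985 → 1.10
d₂ = 1.0985 − 0.2546 = 0.8439 → 0.84
Risk-neutral Pr[S_T < K] = N(−d₂) = N(-0.84) = 0.2005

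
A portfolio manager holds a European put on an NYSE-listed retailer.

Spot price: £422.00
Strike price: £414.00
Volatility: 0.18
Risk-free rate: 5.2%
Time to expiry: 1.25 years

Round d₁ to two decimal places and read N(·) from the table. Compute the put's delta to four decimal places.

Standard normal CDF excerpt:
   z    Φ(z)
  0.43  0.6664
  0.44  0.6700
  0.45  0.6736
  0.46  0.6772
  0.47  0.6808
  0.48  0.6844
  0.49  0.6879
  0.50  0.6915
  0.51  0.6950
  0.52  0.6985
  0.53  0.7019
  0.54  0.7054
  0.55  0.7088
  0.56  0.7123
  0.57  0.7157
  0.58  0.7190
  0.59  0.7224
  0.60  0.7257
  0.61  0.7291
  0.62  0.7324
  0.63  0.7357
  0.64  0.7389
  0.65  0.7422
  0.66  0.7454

σ√T = 0.18 × 1.1180 = 0.2012
d₁ = [ln(422/414) + (0.052 + ½·0.18²)·1.25] / (σ√T) = (0.0191 + 0.0852) / 0.2012 = 0.5187 ≈ 0.52
N(d₁) = N(0.52) = 0.6985
Δ_put = N(d₁) − 1 = 0.6985 − 1 = -0.3015

-0.3015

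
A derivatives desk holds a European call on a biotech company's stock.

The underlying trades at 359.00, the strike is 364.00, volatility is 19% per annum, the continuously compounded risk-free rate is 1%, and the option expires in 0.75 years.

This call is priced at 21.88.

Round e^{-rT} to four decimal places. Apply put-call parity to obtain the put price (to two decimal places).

e^(−rT) = e^(−0.01·0.75) = 0.9925
Put-call parity: C − P = S − K·e^(−rT) = 359 − 364·0.9925 = 359 − 361.2700 = -2.2700
P = C − (C − P) = 21.88 − (-2.2700) = 24.1500

24.15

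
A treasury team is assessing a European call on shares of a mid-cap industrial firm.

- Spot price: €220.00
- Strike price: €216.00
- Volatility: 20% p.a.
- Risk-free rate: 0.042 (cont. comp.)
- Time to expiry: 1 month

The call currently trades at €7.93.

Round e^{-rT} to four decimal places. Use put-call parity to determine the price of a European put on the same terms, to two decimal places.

exp(−rT) = exp(−0.042·0.08333) = 0.9965
Put-call parity: C − P = S − K·e^(−rT) = 220 − 216·0.9965 = 220 − 215.2440 = 4.7560
P = C − (C − P) = 7.93 − (4.7560) = 3.1740

€3.17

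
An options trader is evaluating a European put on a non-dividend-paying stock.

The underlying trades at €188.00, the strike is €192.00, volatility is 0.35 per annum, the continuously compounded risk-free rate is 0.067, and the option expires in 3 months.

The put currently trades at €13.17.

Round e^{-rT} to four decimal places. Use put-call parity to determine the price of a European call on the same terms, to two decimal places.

e^(−rT) = e^(−0.067·0.25) = 0.9834
Put-call parity: C − P = S − K·e^(−rT) = 188 − 192·0.9834 = 188 − 188.8128 = -0.8128
C = P + (C − P) = 13.17 + (-0.8128) = 12.3572

€12.36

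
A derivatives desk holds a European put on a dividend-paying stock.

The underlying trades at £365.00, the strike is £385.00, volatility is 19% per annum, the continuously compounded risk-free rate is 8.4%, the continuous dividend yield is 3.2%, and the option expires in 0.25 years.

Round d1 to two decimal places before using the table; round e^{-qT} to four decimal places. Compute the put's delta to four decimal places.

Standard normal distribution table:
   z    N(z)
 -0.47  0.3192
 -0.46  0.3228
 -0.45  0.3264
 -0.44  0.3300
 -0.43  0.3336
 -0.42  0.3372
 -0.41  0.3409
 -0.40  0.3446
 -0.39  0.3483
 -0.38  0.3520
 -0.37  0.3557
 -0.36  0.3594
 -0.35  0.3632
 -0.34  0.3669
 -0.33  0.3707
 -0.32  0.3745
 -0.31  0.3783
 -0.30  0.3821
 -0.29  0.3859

-0.6428

σ√T = 0.19·√0.25 = 0.0950
d₁ = [ln(365/385) + (0.084 − 0.032 + 0.19²/2)·0.25] / 0.0950 = [-0.0533 + 0.0175] / 0.0950 = -0.3772 ⇒ -0.38
N(d₁) = N(-0.38) = 0.3520
Δ_put = e^(−qT)·(N(d₁) − 1) = 0.9920·(0.3520 − 1) = -0.6428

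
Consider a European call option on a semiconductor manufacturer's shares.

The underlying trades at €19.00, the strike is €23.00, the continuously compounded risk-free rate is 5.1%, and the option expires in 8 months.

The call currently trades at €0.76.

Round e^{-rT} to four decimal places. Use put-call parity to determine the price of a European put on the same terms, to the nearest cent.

exp(−rT) = exp(−0.051·0.6667) = 0.9666
Put-call parity: C − P = S − K·e^(−rT) = 19 − 23·0.9666 = 19 − 22.2318 = -3.2318
P = C − (C − P) = 0.76 − (-3.2318) = 3.9918

€3.99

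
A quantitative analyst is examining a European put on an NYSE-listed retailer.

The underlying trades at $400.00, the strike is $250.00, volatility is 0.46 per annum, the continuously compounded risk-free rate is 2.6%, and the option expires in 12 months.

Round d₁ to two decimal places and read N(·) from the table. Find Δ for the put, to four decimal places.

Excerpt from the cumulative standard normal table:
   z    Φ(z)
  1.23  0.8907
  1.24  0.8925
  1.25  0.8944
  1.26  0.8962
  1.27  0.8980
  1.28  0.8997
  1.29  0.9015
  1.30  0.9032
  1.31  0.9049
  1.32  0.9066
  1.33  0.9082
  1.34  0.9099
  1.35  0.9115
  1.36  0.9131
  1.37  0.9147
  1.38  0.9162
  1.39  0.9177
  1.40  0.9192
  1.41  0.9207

-0.0951

T = 1;  σ√T = 0.4600
d₁ = [ln(400/250) + (0.026 + 0.46²/2)·1] / 0.4600 = [0.4700 + 0.1318] / 0.4600 = 1.3083 ⇒ 1.31
N(d₁) = N(1.31) = 0.9049
Δ_put = N(d₁) − 1 = 0.9049 − 1 = -0.0951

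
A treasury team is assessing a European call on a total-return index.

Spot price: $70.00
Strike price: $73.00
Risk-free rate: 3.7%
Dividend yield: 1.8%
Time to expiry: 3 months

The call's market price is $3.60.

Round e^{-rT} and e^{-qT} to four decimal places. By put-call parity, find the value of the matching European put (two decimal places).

$6.24

exp(−qT) = exp(−0.018·0.25) = 0.9955;  exp(−rT) = exp(−0.037·0.25) = 0.9908
Put-call parity: C − P = S·e^(−qT) − K·e^(−rT) = 70·0.9955 − 73·0.9908 = 69.6850 − 72.3284 = -2.6434
P = C − (C − P) = 3.60 − (-2.6434) = 6.2434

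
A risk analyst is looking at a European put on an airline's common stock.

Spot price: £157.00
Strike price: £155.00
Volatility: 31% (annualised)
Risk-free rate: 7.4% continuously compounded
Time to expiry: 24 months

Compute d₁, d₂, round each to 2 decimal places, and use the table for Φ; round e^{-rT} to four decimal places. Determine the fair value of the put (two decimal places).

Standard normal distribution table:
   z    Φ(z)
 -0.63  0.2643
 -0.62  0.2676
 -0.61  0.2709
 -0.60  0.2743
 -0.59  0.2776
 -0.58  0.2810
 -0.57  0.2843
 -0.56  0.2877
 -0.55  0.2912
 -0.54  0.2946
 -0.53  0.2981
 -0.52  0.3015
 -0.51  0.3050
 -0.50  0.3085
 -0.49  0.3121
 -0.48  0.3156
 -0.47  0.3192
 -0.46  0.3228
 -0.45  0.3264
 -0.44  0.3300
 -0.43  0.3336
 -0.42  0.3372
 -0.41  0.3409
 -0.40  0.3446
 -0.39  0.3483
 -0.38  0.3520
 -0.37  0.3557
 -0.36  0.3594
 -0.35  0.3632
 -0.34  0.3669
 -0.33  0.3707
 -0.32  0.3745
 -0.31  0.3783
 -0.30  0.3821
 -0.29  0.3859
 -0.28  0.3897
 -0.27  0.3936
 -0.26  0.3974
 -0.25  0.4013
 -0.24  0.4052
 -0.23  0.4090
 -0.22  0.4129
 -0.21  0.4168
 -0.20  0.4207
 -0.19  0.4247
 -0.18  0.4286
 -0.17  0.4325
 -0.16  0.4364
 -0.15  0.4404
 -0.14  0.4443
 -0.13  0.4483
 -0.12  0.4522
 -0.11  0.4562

T = 2;  σ√T = 0.4384
d₁ = [ln(157/155) + (0.074 + 0.31²/2)·2] / 0.4384 = [0.0128 + 0.2441] / 0.4384 = 0.5860 ≈ 0.59
d₂ = d₁ − σ√T = 0.5860 − 0.4384 = 0.1476 ≈ 0.15
e^(−rT) = e^(−0.074·2) = 0.8624
N(−d₂) = N(-0.15) = 0.4404;  N(−d₁) = N(-0.59) = 0.2776
P = 155·0.8624·0.4404 − 157·0.2776 = 58.8691 − 43.5832 = 15.2859

£15.29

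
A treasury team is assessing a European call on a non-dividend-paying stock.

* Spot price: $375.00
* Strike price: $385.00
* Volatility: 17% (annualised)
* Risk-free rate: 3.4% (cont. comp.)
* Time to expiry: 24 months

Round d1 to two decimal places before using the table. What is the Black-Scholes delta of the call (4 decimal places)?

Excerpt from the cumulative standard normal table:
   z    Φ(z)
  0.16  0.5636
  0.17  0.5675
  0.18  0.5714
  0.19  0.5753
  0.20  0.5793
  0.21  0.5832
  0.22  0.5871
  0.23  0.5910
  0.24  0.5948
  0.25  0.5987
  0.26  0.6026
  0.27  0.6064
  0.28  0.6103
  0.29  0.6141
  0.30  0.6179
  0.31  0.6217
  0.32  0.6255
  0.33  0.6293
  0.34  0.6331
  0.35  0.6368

0.6141

σ√T = 0.17 × 1.4142 = 0.2404
d₁ = [ln(375/385) + (0.034 + 0.17²/2)·2] / 0.2404 = [-0.0263 + 0.0969] / 0.2404 = 0.2936 ≈ 0.29
N(d₁) = N(0.29) = 0.6141
Δ_call = N(d₁) = 0.6141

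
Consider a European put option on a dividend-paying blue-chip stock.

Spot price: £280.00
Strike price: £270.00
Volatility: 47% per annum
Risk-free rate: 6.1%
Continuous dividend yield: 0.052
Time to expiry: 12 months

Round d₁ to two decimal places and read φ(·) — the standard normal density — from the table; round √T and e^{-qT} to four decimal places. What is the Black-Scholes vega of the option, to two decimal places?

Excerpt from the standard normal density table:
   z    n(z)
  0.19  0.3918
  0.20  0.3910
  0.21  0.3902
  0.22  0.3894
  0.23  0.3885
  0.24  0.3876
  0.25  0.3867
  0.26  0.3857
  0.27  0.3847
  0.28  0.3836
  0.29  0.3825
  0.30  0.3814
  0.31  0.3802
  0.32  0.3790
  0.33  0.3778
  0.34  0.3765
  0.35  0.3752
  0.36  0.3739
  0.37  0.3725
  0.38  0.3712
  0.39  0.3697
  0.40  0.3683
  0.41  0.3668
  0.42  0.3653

σ√T = 0.47 × 1.0000 = 0.4700
d₁ = [ln(280/270) + (0.061 − 0.052 + ½·0.47²)·1] / (σ√T) = (0.0364 + 0.1195) / 0.4700 = 0.3315 ≈ 0.33
√T = √1 = 1.0000
φ(d₁) = φ(0.33) = 0.3778
exp(−qT) = exp(−0.052·1) = 0.9493
vega = S·exp(−qT)·φ(d₁)·√T = 280·0.9493·0.3778·1.0000 = 100.4208

100.42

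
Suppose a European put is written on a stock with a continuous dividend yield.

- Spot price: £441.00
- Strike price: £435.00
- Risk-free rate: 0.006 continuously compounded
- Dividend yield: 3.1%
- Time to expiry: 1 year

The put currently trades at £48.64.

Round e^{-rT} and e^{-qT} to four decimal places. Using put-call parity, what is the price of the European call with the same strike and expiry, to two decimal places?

£43.80

exp(−qT) = exp(−0.031·1) = 0.9695;  exp(−rT) = exp(−0.006·1) = 0.9940
Put-call parity: C − P = S·e^(−qT) − K·e^(−rT) = 441·0.9695 − 435·0.9940 = 427.5495 − 432.3900 = -4.8405
C = P + (C − P) = 48.64 + (-4.8405) = 43.7995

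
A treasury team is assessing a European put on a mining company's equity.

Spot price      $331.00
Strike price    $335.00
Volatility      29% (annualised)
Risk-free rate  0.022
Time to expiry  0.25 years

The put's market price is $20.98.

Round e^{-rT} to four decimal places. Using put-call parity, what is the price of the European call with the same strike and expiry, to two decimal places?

exp(−rT) = exp(−0.022·0.25) = 0.9945
Put-call parity: C − P = S − K·e^(−rT) = 331 − 335·0.9945 = 331 − 333.1575 = -2.1575
C = P + (C − P) = 20.98 + (-2.1575) = 18.8225

$18.82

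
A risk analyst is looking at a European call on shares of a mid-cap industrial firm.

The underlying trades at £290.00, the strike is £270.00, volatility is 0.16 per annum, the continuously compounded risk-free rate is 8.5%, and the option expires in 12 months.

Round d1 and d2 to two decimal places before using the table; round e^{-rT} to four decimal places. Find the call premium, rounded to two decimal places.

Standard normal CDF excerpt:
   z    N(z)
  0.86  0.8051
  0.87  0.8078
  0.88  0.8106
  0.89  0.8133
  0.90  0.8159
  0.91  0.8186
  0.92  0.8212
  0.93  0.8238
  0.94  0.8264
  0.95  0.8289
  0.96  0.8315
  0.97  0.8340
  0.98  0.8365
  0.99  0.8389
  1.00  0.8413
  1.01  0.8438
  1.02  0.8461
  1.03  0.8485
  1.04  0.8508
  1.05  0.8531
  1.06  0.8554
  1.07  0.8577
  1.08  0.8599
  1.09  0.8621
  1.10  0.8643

T = 1;  σ√T = 0.1600
d₁ = [ln(290/270) + (0.085 + 0.16²/2)·1] / 0.1600 = [0.0715 + 0.0978] / 0.1600 = 1.0579 which rounds to 1.06
d₂ = d₁ − σ√T = 1.0579 − 0.1600 = 0.8979 which rounds to 0.90
exp(−rT) = exp(−0.085·1) = 0.9185
N(d₁) = N(1.06) = 0.8554;  N(d₂) = N(0.90) = 0.8159
C = 290·0.8554 − 270·0.9185·0.8159 = 248.0660 − 202.3391 = 45.7269

£45.73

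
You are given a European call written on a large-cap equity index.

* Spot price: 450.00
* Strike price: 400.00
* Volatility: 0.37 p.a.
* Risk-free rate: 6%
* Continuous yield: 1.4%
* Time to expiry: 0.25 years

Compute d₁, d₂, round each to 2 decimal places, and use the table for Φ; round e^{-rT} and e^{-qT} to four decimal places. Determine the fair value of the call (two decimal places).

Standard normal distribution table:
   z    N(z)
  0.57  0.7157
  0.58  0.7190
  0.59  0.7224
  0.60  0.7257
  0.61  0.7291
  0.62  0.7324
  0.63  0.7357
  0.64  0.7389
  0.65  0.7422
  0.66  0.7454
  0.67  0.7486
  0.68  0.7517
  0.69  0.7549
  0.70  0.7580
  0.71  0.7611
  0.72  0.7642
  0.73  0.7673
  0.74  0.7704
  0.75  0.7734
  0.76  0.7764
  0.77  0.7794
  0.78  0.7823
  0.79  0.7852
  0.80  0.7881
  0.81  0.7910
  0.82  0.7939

σ√T = 0.37·√0.25 = 0.1850
ln(S/K) + (r − q + σ²/2)T = ln(450/400) + (0.06 − 0.014 + 0.37²/2)·0.25 = 0.1178 + 0.0286 = 0.1464
d₁ = 0.1464 / 0.1850 = 0.7913 ⇒ 0.79
d₂ = d₁ − σ√T = 0.7913 − 0.1850 = 0.6063 ⇒ 0.61
exp(−qT) = exp(−0.014·0.25) = 0.9965;  exp(−rT) = exp(−0.06·0.25) = 0.9851
N(d₁) = N(0.79) = 0.7852;  N(d₂) = N(0.61) = 0.7291
C = 450·0.9965·0.7852 − 400·0.9851·0.7291 = 352.1033 − 287.2946 = 64.8087

64.81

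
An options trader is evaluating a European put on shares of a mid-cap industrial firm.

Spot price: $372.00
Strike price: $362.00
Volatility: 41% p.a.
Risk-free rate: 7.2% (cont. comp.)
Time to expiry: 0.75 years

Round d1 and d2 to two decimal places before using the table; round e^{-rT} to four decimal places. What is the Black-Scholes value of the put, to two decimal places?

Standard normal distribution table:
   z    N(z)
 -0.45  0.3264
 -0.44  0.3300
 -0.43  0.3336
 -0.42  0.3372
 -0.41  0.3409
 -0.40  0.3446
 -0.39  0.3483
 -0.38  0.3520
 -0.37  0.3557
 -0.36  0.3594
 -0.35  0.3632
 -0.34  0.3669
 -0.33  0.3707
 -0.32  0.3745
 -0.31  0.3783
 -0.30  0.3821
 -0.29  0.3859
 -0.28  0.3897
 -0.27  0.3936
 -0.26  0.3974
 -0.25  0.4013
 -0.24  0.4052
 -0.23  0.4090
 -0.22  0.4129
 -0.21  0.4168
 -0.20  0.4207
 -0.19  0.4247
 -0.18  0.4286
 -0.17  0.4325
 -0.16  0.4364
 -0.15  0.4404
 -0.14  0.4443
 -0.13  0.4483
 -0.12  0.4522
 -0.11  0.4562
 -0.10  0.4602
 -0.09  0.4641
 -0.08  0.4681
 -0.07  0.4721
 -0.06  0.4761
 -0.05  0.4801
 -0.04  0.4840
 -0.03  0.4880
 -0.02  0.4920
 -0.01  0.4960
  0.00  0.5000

$37.84

σ√T = 0.41·√0.75 = 0.3551
d₁ = [ln(372/362) + (0.072 + 0.41²/2)·0.75] / 0.3551 = [0.0272 + 0.1170] / 0.3551 = 0.4064 which rounds to 0.41
d₂ = d₁ − σ√T = 0.4064 − 0.3551 = 0.0513 which rounds to 0.05
exp(−rT) = exp(−0.072·0.75) = 0.9474
P = 362·0.9474·N(-0.05) − 372·N(-0.41) = 362·0.9474·0.4801 − 372·0.3409 = 164.6545 − 126.8148 = 37.8397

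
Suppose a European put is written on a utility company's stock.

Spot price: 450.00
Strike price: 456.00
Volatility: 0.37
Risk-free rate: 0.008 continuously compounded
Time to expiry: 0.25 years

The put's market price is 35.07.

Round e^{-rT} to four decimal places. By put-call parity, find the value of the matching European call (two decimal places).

29.98

e^(−rT) = e^(−0.008·0.25) = 0.9980
Put-call parity: C − P = S − K·e^(−rT) = 450 − 456·0.9980 = 450 − 455.0880 = -5.0880
C = P + (C − P) = 35.07 + (-5.0880) = 29.9820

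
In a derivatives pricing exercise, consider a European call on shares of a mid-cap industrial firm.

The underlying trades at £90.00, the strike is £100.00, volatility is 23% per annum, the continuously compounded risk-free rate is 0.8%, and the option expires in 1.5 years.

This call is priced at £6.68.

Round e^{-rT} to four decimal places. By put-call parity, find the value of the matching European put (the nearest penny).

£15.49

e^(−rT) = e^(−0.008·1.5) = 0.9881
Put-call parity: C − P = S − K·e^(−rT) = 90 − 100·0.9881 = 90 − 98.8100 = -8.8100
P = C − (C − P) = 6.68 − (-8.8100) = 15.4900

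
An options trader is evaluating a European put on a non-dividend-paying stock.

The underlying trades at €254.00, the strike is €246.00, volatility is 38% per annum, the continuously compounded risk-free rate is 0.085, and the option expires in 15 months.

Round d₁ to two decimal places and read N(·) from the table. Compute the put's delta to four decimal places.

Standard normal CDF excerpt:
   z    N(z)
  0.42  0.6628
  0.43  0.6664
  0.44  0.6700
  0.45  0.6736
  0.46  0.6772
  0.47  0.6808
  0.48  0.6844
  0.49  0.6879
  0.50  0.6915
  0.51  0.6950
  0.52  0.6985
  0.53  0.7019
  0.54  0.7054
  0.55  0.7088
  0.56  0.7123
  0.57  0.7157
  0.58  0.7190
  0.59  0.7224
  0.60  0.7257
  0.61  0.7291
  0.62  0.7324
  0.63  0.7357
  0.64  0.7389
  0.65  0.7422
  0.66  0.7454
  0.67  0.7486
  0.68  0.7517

-0.2946

σ√T = 0.38 × 1.1180 = 0.4249
d₁ = [ln(254/246) + (0.085 + 0.38²/2)·1.25] / 0.4249 = [0.0320 + 0.1965] / 0.4249 = 0.5378 → 0.54
N(d₁) = N(0.54) = 0.7054
Δ_put = N(d₁) − 1 = 0.7054 − 1 = -0.2946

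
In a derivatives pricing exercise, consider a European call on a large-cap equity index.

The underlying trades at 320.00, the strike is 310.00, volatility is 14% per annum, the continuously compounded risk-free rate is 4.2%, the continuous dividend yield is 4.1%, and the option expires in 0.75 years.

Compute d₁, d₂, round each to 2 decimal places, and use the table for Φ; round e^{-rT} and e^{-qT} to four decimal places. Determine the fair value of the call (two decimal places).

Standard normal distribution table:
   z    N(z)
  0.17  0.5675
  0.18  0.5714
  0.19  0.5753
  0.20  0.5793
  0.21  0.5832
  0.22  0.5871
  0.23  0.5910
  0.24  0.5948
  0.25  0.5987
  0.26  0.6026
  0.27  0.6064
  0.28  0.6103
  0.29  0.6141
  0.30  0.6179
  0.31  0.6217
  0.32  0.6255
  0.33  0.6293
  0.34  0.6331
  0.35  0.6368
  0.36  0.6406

σ√T = 0.14 × 0.8660 = 0.1212
d₁ = [ln(320/310) + (0.042 − 0.041 + 0.14²/2)·0.75] / 0.1212 = [0.0317 + 0.0081] / 0.1212 = 0.3287 ≈ 0.33
d₂ = d₁ − σ√T = 0.3287 − 0.1212 = 0.2074 ≈ 0.21
exp(−qT) = exp(−0.041·0.75) = 0.9697;  exp(−rT) = exp(−0.042·0.75) = 0.9690
N(d₁) = N(0.33) = 0.6293;  N(d₂) = N(0.21) = 0.5832
C = 320·0.9697·0.6293 − 310·0.9690·0.5832 = 195.2743 − 175.1874 = 20.0869

20.09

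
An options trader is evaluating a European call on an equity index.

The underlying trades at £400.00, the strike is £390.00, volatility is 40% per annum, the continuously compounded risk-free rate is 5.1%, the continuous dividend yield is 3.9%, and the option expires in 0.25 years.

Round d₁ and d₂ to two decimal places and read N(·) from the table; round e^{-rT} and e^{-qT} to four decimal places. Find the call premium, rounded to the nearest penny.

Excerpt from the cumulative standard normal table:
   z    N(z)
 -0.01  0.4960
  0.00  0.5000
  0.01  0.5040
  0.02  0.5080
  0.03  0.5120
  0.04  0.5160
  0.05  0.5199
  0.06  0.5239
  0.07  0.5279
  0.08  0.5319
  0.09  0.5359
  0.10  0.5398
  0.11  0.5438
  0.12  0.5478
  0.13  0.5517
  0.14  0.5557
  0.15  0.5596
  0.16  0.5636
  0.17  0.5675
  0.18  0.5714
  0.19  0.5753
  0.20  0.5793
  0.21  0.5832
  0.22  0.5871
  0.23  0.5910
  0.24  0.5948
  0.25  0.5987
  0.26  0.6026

£36.93

T = 0.25;  σ√T = 0.2000
d₁ = [ln(400/390) + (0.051 − 0.039 + 0.4²/2)·0.25] / 0.2000 = [0.0253 + 0.0230] / 0.2000 = 0.2416 ⇒ 0.24
d₂ = d₁ − σ√T = 0.2416 − 0.2000 = 0.0416 ⇒ 0.04
e^(−qT) = e^(−0.039·0.25) = 0.9903;  e^(−rT) = e^(−0.051·0.25) = 0.9873
C = 400·0.9903·N(0.24) − 390·0.9873·N(0.04) = 400·0.9903·0.5948 − 390·0.9873·0.5160 = 235.6122 − 198.6843 = 36.9279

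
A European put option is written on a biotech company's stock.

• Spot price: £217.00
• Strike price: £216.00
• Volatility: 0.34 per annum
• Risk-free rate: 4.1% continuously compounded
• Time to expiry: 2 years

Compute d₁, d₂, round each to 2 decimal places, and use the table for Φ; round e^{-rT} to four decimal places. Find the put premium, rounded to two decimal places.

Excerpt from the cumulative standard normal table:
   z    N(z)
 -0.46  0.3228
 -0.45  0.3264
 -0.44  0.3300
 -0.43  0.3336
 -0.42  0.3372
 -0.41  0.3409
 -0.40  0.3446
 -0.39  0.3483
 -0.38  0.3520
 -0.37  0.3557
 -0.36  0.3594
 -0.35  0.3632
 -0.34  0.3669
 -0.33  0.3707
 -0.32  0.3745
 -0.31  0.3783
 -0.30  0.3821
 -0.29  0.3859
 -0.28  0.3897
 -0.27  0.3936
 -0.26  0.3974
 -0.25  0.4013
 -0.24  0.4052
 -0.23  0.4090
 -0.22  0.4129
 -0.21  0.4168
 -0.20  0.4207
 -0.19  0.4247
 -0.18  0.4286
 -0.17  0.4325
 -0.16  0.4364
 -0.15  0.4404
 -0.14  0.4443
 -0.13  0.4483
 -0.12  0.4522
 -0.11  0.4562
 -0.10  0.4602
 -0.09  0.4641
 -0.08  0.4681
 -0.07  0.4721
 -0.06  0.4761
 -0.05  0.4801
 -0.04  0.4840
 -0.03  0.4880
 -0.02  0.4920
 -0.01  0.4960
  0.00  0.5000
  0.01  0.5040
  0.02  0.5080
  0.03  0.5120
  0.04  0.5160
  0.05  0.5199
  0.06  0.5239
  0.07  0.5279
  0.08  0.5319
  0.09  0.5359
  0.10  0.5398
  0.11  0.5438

σ√T = 0.34·√2 = 0.4808
ln(S/K) + (r + σ²/2)T = ln(217/216) + (0.041 + 0.34²/2)·2 = 0.0046 + 0.1976 = 0.2022
d₁ = 0.2022 / 0.4808 = 0.4206 → 0.42
d₂ = d₁ − σ√T = 0.4206 − 0.4808 = -0.0603 → -0.06
exp(−rT) = exp(−0.041·2) = 0.9213
N(−d₂) = N(0.06) = 0.5239;  N(−d₁) = N(-0.42) = 0.3372
P = 216·0.9213·0.5239 − 217·0.3372 = 104.2565 − 73.1724 = 31.0841

£31.08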